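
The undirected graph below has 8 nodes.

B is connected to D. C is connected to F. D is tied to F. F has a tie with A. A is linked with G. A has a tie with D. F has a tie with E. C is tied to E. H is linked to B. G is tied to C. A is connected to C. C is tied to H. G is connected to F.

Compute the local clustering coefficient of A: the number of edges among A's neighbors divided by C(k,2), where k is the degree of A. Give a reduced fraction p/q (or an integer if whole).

A's neighbors: C, D, F, and G (k = 4).
Possible neighbor pairs: C(4,2) = 6. Edges among them: C–F, C–G, D–F, F–G → e = 4.
Clustering(A) = 4/6 = 2/3.

2/3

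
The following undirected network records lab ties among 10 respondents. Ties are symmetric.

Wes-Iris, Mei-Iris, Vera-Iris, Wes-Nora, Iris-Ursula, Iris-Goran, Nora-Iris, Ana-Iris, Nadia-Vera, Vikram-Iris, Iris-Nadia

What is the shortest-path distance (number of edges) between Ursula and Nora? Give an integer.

One shortest route is Ursula – Iris – Nora, which uses 2 edges, and Ursula and Nora are not directly tied, so nothing shorter exists. So d(Ursula,Nora) = 2.

2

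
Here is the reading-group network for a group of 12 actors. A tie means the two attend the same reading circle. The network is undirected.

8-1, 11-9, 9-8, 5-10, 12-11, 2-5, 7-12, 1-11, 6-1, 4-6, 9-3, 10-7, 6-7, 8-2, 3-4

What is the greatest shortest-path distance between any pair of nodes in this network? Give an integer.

4

Eccentricity of each node (its greatest distance to any other): 1:3, 2:4, 3:4, 4:4, 5:4, 6:3, 7:3, 8:3, 9:4, 10:4, 11:4, 12:4.
The maximum eccentricity is 4, realized for instance by the pair 12–2 via 12 – 11 – 1 – 8 – 2. So the diameter is 4.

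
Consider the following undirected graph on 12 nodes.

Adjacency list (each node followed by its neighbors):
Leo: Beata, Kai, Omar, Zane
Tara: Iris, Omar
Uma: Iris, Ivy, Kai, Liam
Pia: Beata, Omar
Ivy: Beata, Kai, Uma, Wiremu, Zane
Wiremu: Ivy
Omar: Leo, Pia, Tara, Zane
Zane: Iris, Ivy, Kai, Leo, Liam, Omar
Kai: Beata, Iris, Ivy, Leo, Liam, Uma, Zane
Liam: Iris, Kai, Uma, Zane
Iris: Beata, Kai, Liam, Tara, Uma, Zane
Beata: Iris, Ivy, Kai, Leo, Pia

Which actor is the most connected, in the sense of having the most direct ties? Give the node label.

Degrees — Beata:5, Iris:6, Ivy:5, Kai:7, Leo:4, Liam:4, Omar:4, Pia:2, Tara:2, Uma:4, Wiremu:1, Zane:6.
The maximum is 7, attained only by Kai.

Kai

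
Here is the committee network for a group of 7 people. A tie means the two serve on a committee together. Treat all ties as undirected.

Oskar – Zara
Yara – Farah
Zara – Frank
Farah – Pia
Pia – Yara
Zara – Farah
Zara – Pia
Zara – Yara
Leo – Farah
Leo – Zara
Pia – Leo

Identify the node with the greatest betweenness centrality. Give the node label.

Unnormalized betweenness of each node: Farah:1/3, Frank:0, Leo:0, Oskar:0, Pia:1/3, Yara:0, Zara:28/3.
Zara has the largest value, 28/3, making it the main broker — the node through which the most shortest paths run.

Zara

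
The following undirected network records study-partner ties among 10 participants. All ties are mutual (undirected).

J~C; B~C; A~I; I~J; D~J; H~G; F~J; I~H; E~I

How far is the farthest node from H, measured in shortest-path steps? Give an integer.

4

Distances from H: A:2, B:4, C:3, D:3, E:2, F:3, G:1, I:1, J:2.
The largest is 4 (to B), so the eccentricity of H is 4.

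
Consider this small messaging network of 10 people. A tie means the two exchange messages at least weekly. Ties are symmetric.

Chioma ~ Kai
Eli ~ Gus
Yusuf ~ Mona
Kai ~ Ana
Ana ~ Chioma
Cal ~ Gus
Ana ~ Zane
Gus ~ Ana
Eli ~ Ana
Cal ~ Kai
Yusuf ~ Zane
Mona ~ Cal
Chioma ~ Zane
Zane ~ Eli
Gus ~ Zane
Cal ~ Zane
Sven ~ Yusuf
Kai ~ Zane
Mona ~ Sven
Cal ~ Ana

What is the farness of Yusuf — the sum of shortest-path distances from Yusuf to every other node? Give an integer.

Distances from Yusuf: Ana:2, Cal:2, Chioma:2, Eli:2, Gus:2, Kai:2, Mona:1, Sven:1, Zane:1.
Sum = 2 + 2 + 2 + 2 + 2 + 2 + 1 + 1 + 1 = 15.

15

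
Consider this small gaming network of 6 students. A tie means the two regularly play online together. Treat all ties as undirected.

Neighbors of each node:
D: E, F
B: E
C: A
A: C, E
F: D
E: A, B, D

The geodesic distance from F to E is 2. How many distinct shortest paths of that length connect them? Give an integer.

The shortest distance is 2, and the only length-2 path is F–D–E. So there is exactly 1 shortest path.

1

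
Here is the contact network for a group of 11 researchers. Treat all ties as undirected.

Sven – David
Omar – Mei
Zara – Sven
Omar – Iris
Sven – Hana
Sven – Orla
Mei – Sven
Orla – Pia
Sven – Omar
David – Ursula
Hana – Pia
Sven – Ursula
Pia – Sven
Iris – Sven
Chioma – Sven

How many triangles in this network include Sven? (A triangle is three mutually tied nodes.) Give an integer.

5

Sven's neighbors: Chioma, David, Hana, Iris, Mei, Omar, Orla, Pia, Ursula, and Zara.
Neighbor pairs that are themselves tied: Sven–David–Ursula; Sven–Hana–Pia; Sven–Iris–Omar; Sven–Mei–Omar; Sven–Orla–Pia. Each forms one triangle with Sven, for 5 in total.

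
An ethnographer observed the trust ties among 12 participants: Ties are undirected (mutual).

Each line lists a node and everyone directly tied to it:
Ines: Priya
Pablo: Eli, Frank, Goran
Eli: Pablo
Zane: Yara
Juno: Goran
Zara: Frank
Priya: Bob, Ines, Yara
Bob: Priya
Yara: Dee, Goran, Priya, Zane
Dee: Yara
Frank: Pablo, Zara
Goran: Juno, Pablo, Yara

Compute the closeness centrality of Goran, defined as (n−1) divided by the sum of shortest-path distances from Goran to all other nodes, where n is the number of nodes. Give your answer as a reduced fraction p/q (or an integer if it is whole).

1/2

Distances from Goran: Bob:3, Dee:2, Eli:2, Frank:2, Ines:3, Juno:1, Pablo:1, Priya:2, Yara:1, Zane:2, Zara:3. Sum = 22.
n = 12, so closeness = 11/22 = 1/2.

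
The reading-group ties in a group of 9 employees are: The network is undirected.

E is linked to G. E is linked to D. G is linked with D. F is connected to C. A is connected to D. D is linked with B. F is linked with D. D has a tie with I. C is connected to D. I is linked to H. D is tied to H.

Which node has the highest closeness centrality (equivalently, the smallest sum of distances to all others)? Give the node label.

Farness (sum of distances to all others) for each node — A:15, B:15, C:14, D:8, E:14, F:14, G:14, H:14, I:14.
The smallest farness is 8, for D, so D has the highest closeness.

D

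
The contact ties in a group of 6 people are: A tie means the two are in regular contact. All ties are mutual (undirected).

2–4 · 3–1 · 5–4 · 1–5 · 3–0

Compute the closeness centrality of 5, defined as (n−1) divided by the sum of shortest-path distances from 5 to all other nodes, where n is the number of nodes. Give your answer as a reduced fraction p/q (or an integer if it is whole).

Distances from 5: 0:3, 1:1, 2:2, 3:2, 4:1. Sum = 9.
n = 6, so closeness = 5/9.

5/9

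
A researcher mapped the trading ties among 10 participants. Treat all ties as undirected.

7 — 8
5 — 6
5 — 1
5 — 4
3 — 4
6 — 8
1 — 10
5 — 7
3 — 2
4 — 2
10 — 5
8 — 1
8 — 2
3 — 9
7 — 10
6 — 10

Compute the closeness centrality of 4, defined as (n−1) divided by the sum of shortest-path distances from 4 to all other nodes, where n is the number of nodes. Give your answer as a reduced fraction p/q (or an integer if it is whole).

Distances from 4: 1:2, 2:1, 3:1, 5:1, 6:2, 7:2, 8:2, 9:2, 10:2. Sum = 15.
n = 10, so closeness = 9/15 = 3/5.

3/5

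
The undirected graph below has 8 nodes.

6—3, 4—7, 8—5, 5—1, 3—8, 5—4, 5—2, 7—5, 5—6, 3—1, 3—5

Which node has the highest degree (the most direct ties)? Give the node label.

Degrees — 1:2, 2:1, 3:4, 4:2, 5:7, 6:2, 7:2, 8:2.
The maximum is 7, attained only by 5.

5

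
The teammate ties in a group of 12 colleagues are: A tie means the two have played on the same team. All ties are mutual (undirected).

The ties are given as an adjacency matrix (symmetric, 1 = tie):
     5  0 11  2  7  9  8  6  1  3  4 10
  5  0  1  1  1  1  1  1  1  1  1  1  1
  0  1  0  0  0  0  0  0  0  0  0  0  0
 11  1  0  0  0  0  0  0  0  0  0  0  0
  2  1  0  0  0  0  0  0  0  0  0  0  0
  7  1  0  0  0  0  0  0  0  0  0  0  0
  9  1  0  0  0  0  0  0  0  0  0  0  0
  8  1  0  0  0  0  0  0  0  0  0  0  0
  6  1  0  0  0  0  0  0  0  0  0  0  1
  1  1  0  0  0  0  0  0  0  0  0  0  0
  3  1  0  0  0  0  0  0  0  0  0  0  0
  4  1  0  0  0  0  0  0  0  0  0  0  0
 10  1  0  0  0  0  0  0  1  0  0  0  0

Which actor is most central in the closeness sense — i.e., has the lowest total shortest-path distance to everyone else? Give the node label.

5

Farness (sum of distances to all others) for each node — 0:21, 1:21, 2:21, 3:21, 4:21, 5:11, 6:20, 7:21, 8:21, 9:21, 10:20, 11:21.
The smallest farness is 11, for 5, so 5 has the highest closeness.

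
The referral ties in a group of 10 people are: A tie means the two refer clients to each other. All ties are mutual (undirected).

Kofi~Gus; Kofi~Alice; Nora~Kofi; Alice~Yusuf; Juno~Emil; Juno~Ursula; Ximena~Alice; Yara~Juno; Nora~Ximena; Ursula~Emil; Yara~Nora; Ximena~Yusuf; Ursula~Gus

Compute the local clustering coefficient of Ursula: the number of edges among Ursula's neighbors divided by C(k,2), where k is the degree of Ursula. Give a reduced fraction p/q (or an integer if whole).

1/3

Ursula's neighbors: Emil, Gus, and Juno (k = 3).
Possible neighbor pairs: C(3,2) = 3. Edges among them: Emil–Juno → e = 1.
Clustering(Ursula) = 1/3.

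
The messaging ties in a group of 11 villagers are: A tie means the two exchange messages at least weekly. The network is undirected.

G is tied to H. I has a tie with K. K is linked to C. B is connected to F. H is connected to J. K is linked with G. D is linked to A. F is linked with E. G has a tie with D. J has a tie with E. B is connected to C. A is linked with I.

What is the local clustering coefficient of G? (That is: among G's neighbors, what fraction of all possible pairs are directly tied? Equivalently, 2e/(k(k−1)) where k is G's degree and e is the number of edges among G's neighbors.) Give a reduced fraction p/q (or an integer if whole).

0

G's neighbors: D, H, and K (k = 3).
Possible neighbor pairs: C(3,2) = 3. Edges among them: none → e = 0.
Clustering(G) = 0/3 = 0.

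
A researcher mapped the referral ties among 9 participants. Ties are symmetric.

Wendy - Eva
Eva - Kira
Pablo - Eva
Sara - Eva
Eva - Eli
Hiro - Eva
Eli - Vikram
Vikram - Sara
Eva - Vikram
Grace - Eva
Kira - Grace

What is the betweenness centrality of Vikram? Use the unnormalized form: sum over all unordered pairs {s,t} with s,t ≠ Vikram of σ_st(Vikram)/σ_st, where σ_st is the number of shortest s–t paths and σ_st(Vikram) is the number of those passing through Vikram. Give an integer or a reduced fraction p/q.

1/2

Pairs whose geodesics pass through Vikram — Sara–Eli: 1/2.
All other pairs contribute 0.
Summing the contributions gives betweenness(Vikram) = 1/2.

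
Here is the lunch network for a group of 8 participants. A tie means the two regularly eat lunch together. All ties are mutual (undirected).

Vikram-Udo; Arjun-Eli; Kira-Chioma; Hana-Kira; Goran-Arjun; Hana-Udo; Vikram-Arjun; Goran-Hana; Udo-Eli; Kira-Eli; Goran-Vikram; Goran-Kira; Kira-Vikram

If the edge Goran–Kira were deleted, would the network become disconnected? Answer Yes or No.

No

Even without that edge, Goran still reaches Kira via Goran – Vikram – Kira, so the network stays connected. Not a bridge.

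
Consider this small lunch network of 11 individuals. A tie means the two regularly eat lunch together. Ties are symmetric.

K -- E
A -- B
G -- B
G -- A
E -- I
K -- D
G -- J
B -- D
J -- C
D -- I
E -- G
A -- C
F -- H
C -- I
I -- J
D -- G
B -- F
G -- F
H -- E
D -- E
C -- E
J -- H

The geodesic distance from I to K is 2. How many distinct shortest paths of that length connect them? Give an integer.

The shortest distance is 2. The length-2 paths are: I–D–K; I–E–K.
That gives 2 distinct shortest paths.

2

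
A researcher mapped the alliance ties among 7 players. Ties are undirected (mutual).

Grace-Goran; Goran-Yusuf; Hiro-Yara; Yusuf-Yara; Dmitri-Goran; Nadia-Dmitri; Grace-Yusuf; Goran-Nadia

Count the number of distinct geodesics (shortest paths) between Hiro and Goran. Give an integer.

1

The shortest distance is 3, and the only length-3 path is Hiro–Yara–Yusuf–Goran. So there is exactly 1 shortest path.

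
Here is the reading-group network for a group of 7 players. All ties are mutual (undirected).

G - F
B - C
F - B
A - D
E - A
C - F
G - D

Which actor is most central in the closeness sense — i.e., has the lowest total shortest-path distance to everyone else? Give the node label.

G

Farness (sum of distances to all others) for each node — A:15, B:16, C:16, D:12, E:20, F:12, G:11.
The smallest farness is 11, for G, so G has the highest closeness.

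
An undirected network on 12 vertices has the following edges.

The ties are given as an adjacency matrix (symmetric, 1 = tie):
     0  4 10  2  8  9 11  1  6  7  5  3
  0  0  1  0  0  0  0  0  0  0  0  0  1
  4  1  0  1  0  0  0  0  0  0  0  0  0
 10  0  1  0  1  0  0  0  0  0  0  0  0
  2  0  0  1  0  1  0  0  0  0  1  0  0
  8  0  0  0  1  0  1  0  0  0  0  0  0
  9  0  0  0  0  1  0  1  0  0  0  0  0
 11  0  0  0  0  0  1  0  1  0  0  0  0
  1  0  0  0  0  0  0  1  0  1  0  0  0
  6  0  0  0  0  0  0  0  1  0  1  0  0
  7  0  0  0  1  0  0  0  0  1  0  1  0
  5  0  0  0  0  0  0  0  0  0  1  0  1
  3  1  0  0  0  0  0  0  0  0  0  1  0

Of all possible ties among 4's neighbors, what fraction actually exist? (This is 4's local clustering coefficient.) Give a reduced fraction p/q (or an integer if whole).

0

4's neighbors: 0 and 10 (k = 2).
Possible neighbor pairs: C(2,2) = 1. Edges among them: none → e = 0.
Clustering(4) = 0/1.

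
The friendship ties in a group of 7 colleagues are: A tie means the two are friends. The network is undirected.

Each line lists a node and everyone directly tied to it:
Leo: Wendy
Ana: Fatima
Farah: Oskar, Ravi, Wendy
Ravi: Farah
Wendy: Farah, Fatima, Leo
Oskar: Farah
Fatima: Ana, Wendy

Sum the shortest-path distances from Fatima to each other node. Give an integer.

12

Distances from Fatima: Ana:1, Farah:2, Leo:2, Oskar:3, Ravi:3, Wendy:1.
Sum = 1 + 2 + 2 + 3 + 3 + 1 = 12.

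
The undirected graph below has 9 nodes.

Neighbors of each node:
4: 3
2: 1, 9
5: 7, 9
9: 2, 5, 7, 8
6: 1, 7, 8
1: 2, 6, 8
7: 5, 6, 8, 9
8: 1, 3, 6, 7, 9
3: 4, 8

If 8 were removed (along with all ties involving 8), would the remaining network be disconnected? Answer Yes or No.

Removing 8 leaves {1, 2, 5, 6, 7, and 9} with no path to {3 and 4}, so the network splits into 2 components. 8 is a cut vertex.

Yes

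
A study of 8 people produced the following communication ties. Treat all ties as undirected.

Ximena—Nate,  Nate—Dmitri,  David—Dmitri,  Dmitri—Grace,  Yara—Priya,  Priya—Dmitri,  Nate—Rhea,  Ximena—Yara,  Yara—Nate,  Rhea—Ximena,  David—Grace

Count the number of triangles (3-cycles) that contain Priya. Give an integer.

Priya's neighbors are Dmitri and Yara, but none of them are tied to each other, so no triangle contains Priya.

0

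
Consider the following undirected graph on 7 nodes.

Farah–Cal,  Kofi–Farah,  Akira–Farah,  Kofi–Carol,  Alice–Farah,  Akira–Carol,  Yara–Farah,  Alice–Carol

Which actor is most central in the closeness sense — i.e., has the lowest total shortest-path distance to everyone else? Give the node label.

Farah

Farness (sum of distances to all others) for each node — Akira:10, Alice:10, Cal:12, Carol:11, Farah:7, Kofi:10, Yara:12.
The smallest farness is 7, for Farah, so Farah has the highest closeness.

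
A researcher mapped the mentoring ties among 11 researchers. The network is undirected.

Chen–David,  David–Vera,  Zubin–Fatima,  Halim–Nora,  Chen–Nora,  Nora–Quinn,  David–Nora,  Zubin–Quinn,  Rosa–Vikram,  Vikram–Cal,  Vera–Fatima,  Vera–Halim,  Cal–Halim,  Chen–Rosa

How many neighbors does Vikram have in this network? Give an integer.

2

Vikram is directly tied to Cal and Rosa. That is 2 neighbors, so the degree of Vikram is 2.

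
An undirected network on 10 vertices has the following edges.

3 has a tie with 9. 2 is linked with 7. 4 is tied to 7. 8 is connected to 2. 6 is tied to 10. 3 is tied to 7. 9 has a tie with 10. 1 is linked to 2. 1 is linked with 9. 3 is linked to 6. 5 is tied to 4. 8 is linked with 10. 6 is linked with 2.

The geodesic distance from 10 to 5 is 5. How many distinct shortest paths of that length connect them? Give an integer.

The shortest distance is 5. The length-5 paths are: 10–6–2–7–4–5; 10–8–2–7–4–5; 10–6–3–7–4–5; 10–9–3–7–4–5.
That gives 4 distinct shortest paths.

4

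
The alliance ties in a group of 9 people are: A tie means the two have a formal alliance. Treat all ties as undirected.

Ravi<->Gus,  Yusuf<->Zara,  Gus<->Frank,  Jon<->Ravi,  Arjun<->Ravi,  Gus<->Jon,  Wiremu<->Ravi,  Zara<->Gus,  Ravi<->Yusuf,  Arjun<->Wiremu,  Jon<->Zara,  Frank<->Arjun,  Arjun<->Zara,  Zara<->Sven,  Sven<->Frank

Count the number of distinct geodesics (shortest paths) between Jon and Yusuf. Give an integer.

The shortest distance is 2. The length-2 paths are: Jon–Zara–Yusuf; Jon–Ravi–Yusuf.
That gives 2 distinct shortest paths.

2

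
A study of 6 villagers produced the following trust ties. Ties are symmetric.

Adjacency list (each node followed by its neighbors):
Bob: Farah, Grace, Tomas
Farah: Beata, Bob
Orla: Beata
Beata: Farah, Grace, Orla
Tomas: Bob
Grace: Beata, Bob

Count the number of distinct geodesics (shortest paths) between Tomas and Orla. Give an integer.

2

The shortest distance is 4. The length-4 paths are: Tomas–Bob–Grace–Beata–Orla; Tomas–Bob–Farah–Beata–Orla.
That gives 2 distinct shortest paths.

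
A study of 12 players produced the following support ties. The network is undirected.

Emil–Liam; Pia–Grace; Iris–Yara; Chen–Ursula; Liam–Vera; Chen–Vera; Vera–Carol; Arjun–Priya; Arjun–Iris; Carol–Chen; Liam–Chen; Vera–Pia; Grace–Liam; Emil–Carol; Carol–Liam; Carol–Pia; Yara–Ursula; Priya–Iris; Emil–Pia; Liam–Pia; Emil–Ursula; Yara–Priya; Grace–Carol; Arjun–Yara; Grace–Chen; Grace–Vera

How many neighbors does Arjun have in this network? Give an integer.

Arjun is directly tied to Iris, Priya, and Yara. That is 3 neighbors, so the degree of Arjun is 3.

3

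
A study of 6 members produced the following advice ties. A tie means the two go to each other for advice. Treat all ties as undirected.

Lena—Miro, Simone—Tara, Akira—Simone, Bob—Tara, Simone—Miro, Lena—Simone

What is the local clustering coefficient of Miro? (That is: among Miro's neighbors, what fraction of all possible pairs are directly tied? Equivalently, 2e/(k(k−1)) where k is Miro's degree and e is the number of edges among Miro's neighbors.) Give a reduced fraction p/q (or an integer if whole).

Miro's neighbors: Lena and Simone (k = 2).
Possible neighbor pairs: C(2,2) = 1. Edges among them: Lena–Simone → e = 1.
Clustering(Miro) = 1/1.

1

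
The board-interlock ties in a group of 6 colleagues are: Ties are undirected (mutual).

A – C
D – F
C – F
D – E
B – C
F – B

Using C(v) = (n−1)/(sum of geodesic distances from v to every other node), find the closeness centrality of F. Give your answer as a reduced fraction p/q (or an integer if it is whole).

5/7

Distances from F: A:2, B:1, C:1, D:1, E:2. Sum = 7.
n = 6, so closeness = 5/7.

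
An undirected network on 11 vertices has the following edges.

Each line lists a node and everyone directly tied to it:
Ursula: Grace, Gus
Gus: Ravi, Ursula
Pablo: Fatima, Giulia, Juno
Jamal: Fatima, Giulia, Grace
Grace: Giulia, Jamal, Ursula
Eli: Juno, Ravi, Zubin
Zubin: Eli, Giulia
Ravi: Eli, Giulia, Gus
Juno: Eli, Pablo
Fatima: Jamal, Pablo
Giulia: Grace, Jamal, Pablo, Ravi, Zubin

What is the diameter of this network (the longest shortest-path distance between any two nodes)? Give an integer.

Eccentricity of each node (its greatest distance to any other): Eli:3, Fatima:4, Giulia:2, Grace:3, Gus:4, Jamal:3, Juno:4, Pablo:3, Ravi:3, Ursula:4, Zubin:3.
The maximum eccentricity is 4, realized for instance by the pair Juno–Ursula via Juno – Eli – Ravi – Gus – Ursula. So the diameter is 4.

4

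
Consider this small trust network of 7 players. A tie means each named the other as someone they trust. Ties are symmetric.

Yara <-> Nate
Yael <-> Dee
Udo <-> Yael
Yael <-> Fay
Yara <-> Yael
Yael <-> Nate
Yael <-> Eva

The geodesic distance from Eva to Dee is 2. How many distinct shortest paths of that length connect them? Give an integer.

The shortest distance is 2, and the only length-2 path is Eva–Yael–Dee. So there is exactly 1 shortest path.

1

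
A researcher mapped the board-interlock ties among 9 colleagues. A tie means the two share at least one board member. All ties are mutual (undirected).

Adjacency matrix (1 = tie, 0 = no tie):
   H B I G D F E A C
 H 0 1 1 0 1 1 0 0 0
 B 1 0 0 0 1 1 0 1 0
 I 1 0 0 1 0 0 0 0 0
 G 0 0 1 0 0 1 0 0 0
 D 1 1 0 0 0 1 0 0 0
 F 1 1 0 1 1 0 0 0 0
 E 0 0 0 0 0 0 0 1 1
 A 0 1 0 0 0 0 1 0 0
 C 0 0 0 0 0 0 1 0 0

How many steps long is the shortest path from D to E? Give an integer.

One shortest route is D – B – A – E, which uses 3 edges, and at distance 2 from D we only reach {A, G, I}, which does not include E. So d(D,E) = 3.

3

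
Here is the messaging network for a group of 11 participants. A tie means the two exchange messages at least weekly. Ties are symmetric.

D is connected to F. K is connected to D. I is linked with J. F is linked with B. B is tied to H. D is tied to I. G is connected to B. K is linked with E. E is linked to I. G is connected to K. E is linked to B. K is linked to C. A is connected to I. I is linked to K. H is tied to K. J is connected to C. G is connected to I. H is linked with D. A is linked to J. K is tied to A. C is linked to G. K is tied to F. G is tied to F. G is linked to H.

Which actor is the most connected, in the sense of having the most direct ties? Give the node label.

Degrees — A:3, B:4, C:3, D:4, E:3, F:4, G:6, H:4, I:6, J:3, K:8.
The maximum is 8, attained only by K.

K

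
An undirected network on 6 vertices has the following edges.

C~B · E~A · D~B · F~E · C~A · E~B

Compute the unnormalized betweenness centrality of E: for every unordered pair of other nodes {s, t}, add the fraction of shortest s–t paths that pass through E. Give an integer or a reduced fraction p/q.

Pairs whose geodesics pass through E — F–C: 2/2; F–A: 1; F–B: 1; F–D: 1; A–B: 1/2; A–D: 1/2.
All other pairs contribute 0.
Summing the contributions gives betweenness(E) = 5.

5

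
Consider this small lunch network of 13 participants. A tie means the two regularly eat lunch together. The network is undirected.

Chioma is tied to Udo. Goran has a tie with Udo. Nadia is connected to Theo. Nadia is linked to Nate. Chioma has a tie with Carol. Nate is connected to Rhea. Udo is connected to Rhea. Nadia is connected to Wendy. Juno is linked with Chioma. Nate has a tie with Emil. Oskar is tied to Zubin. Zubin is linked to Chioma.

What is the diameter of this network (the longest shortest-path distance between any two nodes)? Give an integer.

Eccentricity of each node (its greatest distance to any other): Carol:6, Chioma:5, Emil:6, Goran:5, Juno:6, Nadia:6, Nate:5, Oskar:7, Rhea:4, Theo:7, Udo:4, Wendy:7, Zubin:6.
The maximum eccentricity is 7, realized for instance by the pair Oskar–Theo via Oskar – Zubin – Chioma – Udo – Rhea – Nate – Nadia – Theo. So the diameter is 7.

7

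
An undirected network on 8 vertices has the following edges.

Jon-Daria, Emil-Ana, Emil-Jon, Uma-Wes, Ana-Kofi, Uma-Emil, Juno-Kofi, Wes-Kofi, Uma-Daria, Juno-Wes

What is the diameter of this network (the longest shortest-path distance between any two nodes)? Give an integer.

Eccentricity of each node (its greatest distance to any other): Ana:3, Daria:3, Emil:3, Jon:4, Juno:4, Kofi:3, Uma:2, Wes:3.
The maximum eccentricity is 4, realized for instance by the pair Jon–Juno via Jon – Daria – Uma – Wes – Juno. So the diameter is 4.

4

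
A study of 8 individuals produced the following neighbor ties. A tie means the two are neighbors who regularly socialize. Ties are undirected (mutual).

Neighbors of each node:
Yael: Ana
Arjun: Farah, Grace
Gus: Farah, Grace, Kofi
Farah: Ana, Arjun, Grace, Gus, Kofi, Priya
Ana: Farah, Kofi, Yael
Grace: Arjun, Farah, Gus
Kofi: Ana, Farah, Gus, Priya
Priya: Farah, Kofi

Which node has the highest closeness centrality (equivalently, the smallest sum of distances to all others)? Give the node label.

Farah

Farness (sum of distances to all others) for each node — Ana:11, Arjun:13, Farah:8, Grace:12, Gus:12, Kofi:10, Priya:13, Yael:17.
The smallest farness is 8, for Farah, so Farah has the highest closeness.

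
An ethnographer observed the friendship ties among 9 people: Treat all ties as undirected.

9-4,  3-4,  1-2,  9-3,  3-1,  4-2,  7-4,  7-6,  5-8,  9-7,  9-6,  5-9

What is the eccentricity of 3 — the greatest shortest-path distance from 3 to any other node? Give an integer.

3

Distances from 3: 1:1, 2:2, 4:1, 5:2, 6:2, 7:2, 8:3, 9:1.
The largest is 3 (to 8), so the eccentricity of 3 is 3.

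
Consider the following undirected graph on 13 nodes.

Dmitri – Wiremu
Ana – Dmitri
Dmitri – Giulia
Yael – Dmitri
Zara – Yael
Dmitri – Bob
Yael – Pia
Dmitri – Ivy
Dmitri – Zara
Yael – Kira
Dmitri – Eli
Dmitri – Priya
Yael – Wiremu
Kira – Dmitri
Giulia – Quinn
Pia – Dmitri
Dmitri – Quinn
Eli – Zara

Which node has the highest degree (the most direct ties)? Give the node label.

Degrees — Ana:1, Bob:1, Dmitri:12, Eli:2, Giulia:2, Ivy:1, Kira:2, Pia:2, Priya:1, Quinn:2, Wiremu:2, Yael:5, Zara:3.
The maximum is 12, attained only by Dmitri.

Dmitri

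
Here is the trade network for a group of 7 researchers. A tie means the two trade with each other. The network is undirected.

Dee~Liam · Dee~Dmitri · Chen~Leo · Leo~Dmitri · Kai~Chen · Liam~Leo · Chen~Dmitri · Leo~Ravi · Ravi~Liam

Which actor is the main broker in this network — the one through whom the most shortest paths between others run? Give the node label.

Leo

Unnormalized betweenness of each node: Chen:5, Dee:1/2, Dmitri:5/2, Kai:0, Leo:11/2, Liam:3/2, Ravi:0.
Leo has the largest value, 11/2, making it the main broker — the node through which the most shortest paths run.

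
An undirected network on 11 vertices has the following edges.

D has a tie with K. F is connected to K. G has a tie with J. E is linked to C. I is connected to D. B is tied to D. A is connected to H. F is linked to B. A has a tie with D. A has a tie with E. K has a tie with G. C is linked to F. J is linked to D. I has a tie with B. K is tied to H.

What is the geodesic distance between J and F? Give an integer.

One shortest route is J – D – B – F, which uses 3 edges, and at distance 2 from J we only reach {A, B, I, K}, which does not include F. So d(J,F) = 3.

3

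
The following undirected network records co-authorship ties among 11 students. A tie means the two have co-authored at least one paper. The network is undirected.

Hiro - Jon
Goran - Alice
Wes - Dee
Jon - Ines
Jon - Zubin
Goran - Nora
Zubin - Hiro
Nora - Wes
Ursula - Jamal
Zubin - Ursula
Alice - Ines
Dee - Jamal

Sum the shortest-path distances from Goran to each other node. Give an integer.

Distances from Goran: Alice:1, Dee:3, Hiro:4, Ines:2, Jamal:4, Jon:3, Nora:1, Ursula:5, Wes:2, Zubin:4.
Sum = 1 + 3 + 4 + 2 + 4 + 3 + 1 + 5 + 2 + 4 = 29.

29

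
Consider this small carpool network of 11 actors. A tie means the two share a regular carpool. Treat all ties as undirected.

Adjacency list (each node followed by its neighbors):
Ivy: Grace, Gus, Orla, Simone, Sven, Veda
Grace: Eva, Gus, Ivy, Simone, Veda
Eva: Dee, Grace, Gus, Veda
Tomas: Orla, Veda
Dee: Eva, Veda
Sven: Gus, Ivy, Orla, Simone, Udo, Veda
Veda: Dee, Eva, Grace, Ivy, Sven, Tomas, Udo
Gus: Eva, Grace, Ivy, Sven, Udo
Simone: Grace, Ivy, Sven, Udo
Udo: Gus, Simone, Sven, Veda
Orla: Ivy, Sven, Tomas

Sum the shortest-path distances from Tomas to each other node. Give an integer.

20

Distances from Tomas: Dee:2, Eva:2, Grace:2, Gus:3, Ivy:2, Orla:1, Simone:3, Sven:2, Udo:2, Veda:1.
Sum = 2 + 2 + 2 + 3 + 2 + 1 + 3 + 2 + 2 + 1 = 20.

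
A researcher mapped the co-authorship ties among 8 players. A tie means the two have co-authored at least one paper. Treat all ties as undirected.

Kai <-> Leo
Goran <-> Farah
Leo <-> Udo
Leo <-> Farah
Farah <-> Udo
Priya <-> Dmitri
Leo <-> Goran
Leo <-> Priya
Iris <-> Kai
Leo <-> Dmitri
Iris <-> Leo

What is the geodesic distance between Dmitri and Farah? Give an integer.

2

One shortest route is Dmitri – Leo – Farah, which uses 2 edges, and Dmitri and Farah are not directly tied, so nothing shorter exists. So d(Dmitri,Farah) = 2.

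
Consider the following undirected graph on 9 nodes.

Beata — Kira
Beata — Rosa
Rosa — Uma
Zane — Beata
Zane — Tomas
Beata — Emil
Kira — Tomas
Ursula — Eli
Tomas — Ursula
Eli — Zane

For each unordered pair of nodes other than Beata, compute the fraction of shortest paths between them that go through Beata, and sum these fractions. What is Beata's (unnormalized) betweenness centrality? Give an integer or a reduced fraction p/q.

107/6

Pairs whose geodesics pass through Beata — Uma–Ursula: 3/3; Uma–Zane: 1; Uma–Emil: 1; Uma–Kira: 1; Uma–Tomas: 2/2; Uma–Eli: 1; Ursula–Rosa: 3/3; Ursula–Emil: 3/3; Rosa–Zane: 1; Rosa–Emil: 1; Rosa–Kira: 1; Rosa–Tomas: 2/2; Rosa–Eli: 1; Zane–Emil: 1 … (+5 more pairs).
All other pairs contribute 0.
Summing the contributions gives betweenness(Beata) = 107/6.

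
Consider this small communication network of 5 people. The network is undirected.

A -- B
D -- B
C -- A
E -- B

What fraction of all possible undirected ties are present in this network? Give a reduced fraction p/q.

2/5

There are 4 edges and 5 nodes, so the maximum possible is C(5,2) = 10.
Density = 4/10 = 2/5.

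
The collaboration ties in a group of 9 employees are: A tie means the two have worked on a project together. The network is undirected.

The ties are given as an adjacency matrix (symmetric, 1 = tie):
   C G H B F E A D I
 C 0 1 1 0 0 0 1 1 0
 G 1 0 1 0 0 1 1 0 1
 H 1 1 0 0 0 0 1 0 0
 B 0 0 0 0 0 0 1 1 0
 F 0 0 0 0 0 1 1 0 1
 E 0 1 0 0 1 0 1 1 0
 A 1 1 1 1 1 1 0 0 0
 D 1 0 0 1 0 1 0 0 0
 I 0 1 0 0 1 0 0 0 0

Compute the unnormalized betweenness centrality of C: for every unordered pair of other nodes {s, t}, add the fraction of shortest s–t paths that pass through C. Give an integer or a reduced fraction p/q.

13/6

Pairs whose geodesics pass through C — G–D: 1/2; H–D: 1; A–D: 1/3; D–I: 1/3.
All other pairs contribute 0.
Summing the contributions gives betweenness(C) = 13/6.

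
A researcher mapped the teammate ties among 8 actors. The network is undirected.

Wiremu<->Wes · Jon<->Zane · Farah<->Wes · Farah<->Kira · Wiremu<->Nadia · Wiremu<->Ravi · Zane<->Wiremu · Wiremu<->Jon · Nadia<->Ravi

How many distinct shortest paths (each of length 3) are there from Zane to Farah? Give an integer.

1

The shortest distance is 3, and the only length-3 path is Zane–Wiremu–Wes–Farah. So there is exactly 1 shortest path.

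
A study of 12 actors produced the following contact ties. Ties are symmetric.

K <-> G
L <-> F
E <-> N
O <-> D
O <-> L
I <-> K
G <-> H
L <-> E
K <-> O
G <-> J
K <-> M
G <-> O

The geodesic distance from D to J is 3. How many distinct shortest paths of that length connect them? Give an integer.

1

The shortest distance is 3, and the only length-3 path is D–O–G–J. So there is exactly 1 shortest path.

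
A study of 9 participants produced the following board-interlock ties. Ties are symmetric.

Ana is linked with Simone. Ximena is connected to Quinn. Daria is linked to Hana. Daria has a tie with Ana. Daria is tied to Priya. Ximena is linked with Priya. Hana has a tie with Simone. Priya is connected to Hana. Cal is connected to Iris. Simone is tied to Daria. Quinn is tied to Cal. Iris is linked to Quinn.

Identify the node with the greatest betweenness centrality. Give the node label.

Unnormalized betweenness of each node: Ana:0, Cal:0, Daria:8, Hana:5/2, Iris:0, Priya:16, Quinn:12, Simone:1/2, Ximena:15.
Priya has the largest value, 16, making it the main broker — the node through which the most shortest paths run.

Priya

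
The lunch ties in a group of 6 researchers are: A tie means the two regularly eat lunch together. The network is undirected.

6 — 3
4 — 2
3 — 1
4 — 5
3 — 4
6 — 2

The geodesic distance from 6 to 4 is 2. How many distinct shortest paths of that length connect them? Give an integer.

The shortest distance is 2. The length-2 paths are: 6–2–4; 6–3–4.
That gives 2 distinct shortest paths.

2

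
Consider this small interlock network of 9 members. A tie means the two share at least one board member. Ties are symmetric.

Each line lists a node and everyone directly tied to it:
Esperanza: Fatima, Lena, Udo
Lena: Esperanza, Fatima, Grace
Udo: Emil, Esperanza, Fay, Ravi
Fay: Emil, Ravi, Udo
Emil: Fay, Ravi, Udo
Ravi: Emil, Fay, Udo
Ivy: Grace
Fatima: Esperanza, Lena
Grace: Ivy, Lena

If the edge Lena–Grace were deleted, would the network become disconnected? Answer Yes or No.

Without the Lena–Grace edge there is no alternate route between Lena and Grace, so the network disconnects. It is a bridge.

Yes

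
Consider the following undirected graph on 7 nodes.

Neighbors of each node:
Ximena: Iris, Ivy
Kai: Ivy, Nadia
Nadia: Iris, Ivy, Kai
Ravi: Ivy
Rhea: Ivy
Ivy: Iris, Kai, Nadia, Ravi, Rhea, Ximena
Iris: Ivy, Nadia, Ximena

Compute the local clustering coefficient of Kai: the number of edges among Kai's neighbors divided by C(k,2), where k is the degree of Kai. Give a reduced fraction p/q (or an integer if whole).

1

Kai's neighbors: Ivy and Nadia (k = 2).
Possible neighbor pairs: C(2,2) = 1. Edges among them: Ivy–Nadia → e = 1.
Clustering(Kai) = 1/1.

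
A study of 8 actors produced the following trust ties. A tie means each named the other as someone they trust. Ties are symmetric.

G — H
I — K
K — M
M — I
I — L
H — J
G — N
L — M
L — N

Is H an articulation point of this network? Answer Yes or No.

Removing H leaves {G, I, K, L, M, and N} with no path to {J}, so the network splits into 2 components. H is a cut vertex.

Yes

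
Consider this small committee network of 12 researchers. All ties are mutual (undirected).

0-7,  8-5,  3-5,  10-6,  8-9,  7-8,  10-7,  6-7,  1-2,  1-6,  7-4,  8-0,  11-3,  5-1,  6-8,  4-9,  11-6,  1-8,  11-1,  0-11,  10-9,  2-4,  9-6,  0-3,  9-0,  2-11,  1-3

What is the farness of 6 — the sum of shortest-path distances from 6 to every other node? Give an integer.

Distances from 6: 0:2, 1:1, 2:2, 3:2, 4:2, 5:2, 7:1, 8:1, 9:1, 10:1, 11:1.
Sum = 2 + 1 + 2 + 2 + 2 + 2 + 1 + 1 + 1 + 1 + 1 = 16.

16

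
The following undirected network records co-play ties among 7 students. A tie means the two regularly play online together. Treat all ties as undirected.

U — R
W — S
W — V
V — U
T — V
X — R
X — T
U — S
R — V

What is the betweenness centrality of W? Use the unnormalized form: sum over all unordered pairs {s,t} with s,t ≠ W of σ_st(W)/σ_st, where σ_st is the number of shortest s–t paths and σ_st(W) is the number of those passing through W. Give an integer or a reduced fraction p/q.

Pairs whose geodesics pass through W — V–S: 1/2; T–S: 1/2.
All other pairs contribute 0.
Summing the contributions gives betweenness(W) = 1.

1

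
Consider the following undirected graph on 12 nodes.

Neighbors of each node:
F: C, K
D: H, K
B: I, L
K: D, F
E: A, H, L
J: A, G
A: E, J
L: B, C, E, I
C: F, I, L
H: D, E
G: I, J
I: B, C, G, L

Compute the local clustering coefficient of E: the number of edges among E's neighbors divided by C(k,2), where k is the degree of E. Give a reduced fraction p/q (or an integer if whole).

0

E's neighbors: A, H, and L (k = 3).
Possible neighbor pairs: C(3,2) = 3. Edges among them: none → e = 0.
Clustering(E) = 0/3 = 0.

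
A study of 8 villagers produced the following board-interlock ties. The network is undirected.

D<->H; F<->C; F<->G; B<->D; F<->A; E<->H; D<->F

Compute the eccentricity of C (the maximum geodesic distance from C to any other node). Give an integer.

4

Distances from C: A:2, B:3, D:2, E:4, F:1, G:2, H:3.
The largest is 4 (to E), so the eccentricity of C is 4.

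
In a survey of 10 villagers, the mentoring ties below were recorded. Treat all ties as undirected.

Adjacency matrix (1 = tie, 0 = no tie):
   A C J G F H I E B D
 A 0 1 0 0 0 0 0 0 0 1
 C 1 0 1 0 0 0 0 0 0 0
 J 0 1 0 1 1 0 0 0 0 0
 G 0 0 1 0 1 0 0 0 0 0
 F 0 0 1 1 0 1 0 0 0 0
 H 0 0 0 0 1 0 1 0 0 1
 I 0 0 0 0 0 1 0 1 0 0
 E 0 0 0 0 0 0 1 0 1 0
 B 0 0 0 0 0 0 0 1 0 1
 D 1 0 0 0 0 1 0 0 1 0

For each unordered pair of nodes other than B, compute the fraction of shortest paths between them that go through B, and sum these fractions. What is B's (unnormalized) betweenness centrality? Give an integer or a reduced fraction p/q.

3

Pairs whose geodesics pass through B — A–E: 1; C–E: 1; E–D: 1.
All other pairs contribute 0.
Summing the contributions gives betweenness(B) = 3.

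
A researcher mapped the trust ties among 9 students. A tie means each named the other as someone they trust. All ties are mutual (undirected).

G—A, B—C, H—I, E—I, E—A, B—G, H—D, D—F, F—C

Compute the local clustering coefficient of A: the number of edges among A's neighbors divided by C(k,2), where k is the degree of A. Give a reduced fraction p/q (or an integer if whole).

A's neighbors: E and G (k = 2).
Possible neighbor pairs: C(2,2) = 1. Edges among them: none → e = 0.
Clustering(A) = 0/1.

0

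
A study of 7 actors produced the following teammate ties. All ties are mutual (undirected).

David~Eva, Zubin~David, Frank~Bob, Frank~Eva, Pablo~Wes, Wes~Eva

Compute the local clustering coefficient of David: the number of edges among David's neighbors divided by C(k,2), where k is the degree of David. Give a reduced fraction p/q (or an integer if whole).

0

David's neighbors: Eva and Zubin (k = 2).
Possible neighbor pairs: C(2,2) = 1. Edges among them: none → e = 0.
Clustering(David) = 0/1.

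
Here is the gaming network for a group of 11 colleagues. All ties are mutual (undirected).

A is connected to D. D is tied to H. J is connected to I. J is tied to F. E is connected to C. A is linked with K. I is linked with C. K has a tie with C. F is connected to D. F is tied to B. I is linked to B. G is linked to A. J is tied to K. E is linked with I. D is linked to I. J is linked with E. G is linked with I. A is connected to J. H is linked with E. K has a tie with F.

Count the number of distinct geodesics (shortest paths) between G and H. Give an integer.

3

The shortest distance is 3. The length-3 paths are: G–I–E–H; G–A–D–H; G–I–D–H.
That gives 3 distinct shortest paths.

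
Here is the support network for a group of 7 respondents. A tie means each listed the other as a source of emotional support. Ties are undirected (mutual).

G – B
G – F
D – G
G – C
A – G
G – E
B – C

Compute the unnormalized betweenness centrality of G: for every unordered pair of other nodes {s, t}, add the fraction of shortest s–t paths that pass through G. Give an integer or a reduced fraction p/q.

14

Pairs whose geodesics pass through G — A–B: 1; A–F: 1; A–C: 1; A–D: 1; A–E: 1; B–F: 1; B–D: 1; B–E: 1; F–C: 1; F–D: 1; F–E: 1; C–D: 1; C–E: 1; D–E: 1.
All other pairs contribute 0.
Summing the contributions gives betweenness(G) = 14.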